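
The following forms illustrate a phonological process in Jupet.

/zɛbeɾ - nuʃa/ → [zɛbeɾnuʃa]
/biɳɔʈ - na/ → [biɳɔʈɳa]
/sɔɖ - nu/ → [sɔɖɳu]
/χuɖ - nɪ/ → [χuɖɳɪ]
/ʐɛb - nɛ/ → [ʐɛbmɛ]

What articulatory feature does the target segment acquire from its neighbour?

Comparing underlying and surface forms, /n/ → [ɳ] is the alternation; the neighbouring /ʈ/ is constant.
The change alveolar → retroflex matches the place of the preceding /ʈ/, identifying this as place assimilation.
The same holds elsewhere in the data: /n/ → [ɳ] after /ɖ/ (alveolar → retroflex, matching retroflex); /n/ → [m] after /b/ (alveolar → bilabial, matching bilabial) — only place changes, and always toward the preceding segment.
No alternation appears in [zɛbeɾnuʃa]: there the adjacent consonants already agree in place (/n/ and /ɾ/ are both alveolar), so this form is consistent with the same rule.

place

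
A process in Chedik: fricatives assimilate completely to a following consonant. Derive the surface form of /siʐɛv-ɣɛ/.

/v/ is the segment targeted by the rule; it sits immediately before /ɣ/, so it assimilates completely and surfaces as [ɣ].

[siʐɛɣɣɛ]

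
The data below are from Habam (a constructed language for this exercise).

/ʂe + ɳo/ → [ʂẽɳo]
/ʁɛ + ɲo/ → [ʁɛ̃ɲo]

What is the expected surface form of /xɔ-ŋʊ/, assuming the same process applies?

The data show regressive nasality assimilation (vowel nasalisation): /e/ → [ẽ] before /ɳ/; /ɛ/ → [ɛ̃] before /ɲ/ — a vowel is nasalised by an immediately following nasal consonant.
/ɔ/ sits next to the nasal /ŋ/ and is therefore nasalised to [ɔ̃].

[xɔ̃ŋʊ]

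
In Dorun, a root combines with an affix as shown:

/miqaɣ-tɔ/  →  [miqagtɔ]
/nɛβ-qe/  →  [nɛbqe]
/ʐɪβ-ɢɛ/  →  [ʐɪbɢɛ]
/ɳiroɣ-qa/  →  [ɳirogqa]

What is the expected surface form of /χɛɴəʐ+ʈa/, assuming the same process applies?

The data show regressive manner assimilation: /ɣ/ → [g] before /t/; /β/ → [b] before /q/; /β/ → [b] before /ɢ/; /ɣ/ → [g] before /q/. In each pair only manner changes, matching the following consonant, while place and voice stay constant.
The rule targets /ʐ/ (voiced retroflex fricative), which sits before the trigger /ʈ/ (stop).
A voiced retroflex stop is [ɖ], so the surface segment is [ɖ].

[χɛɴəɖʈa]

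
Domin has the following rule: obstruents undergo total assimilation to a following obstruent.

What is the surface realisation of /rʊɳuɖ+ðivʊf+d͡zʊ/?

/ɖ/ is the segment targeted by the rule; it sits immediately before /ð/, so it assimilates completely and surfaces as [ð].
At the second juncture, /f/ likewise becomes [d͡z] adjacent to /d͡z/.

[rʊɳuððivʊd͡zd͡zʊ]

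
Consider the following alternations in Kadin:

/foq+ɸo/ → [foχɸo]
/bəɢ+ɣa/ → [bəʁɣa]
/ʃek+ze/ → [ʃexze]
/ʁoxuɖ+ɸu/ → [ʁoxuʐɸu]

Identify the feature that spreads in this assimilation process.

Underlying /q/ is realised as [χ] next to /ɸ/; /ɸ/ itself does not change.
The change stop → fricative matches the manner of the following /ɸ/, identifying this as manner assimilation.
The other alternating forms pattern the same way: /ɢ/ → [ʁ] before /ɣ/ (stop → fricative, matching a fricative); /k/ → [x] before /z/ (stop → fricative, matching a fricative); /ɖ/ → [ʐ] before /ɸ/ (stop → fricative, matching a fricative) — only manner changes, and always toward the following segment.

manner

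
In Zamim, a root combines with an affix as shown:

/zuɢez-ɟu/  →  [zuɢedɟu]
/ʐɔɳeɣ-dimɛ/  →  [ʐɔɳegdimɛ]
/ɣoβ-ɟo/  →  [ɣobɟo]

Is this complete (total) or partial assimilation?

partial assimilation

Comparing underlying and surface forms, /z/ → [d] is the alternation; the neighbouring /ɟ/ is constant.
The change fricative → stop matches the manner of the following /ɟ/, identifying this as manner assimilation.
Place and voice are unchanged, so the assimilation is partial, not total.
The same holds elsewhere in the data: /ɣ/ → [g] before /d/ (fricative → stop, matching a stop); /β/ → [b] before /ɟ/ (fricative → stop, matching a stop) — only manner changes, and always toward the following segment.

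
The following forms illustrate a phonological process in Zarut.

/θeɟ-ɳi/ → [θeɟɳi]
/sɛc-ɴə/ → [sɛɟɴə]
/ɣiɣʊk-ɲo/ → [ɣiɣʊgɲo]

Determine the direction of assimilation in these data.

Comparing underlying and surface forms, /c/ → [ɟ] is the alternation; the neighbouring /ɴ/ is constant.
The change voiceless → voiced matches the voicing of the following /ɴ/, identifying this as voicing assimilation.
The other alternating form patterns the same way: /k/ → [g] before /ɲ/ (voiceless → voiced, matching voiced) — only voicing changes, and always toward the following segment.
No alternation appears in [θeɟɳi]: there the adjacent consonants already agree in voicing (/ɟ/ and /ɳ/ are both voiced), so this form is consistent with the same rule.
Since the segment that changes precedes the conditioning segment, the assimilation is regressive.

regressive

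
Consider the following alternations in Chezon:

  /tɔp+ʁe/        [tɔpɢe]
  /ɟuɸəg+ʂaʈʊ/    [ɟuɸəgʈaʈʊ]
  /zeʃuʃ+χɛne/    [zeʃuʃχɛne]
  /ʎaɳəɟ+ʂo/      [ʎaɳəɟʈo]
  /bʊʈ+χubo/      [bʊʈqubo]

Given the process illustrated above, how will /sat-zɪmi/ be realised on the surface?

[satdɪmi]

The data show progressive manner assimilation: /ʁ/ → [ɢ] after /p/; /ʂ/ → [ʈ] after /g/; /ʂ/ → [ʈ] after /ɟ/; /χ/ → [q] after /ʈ/. In each pair only manner changes, matching the preceding consonant, while place and voice stay constant.
Nothing changes in [zeʃuʃχɛne]: there the adjacent consonants already agree in manner (/χ/ and /ʃ/ are both fricatives), so this form is consistent with the same rule.
/z/ is a voiced alveolar fricative. The preceding trigger /t/ is a stop, so /z/ must become a stop as well.
The voiced alveolar stop is [d], so /z/ → [d].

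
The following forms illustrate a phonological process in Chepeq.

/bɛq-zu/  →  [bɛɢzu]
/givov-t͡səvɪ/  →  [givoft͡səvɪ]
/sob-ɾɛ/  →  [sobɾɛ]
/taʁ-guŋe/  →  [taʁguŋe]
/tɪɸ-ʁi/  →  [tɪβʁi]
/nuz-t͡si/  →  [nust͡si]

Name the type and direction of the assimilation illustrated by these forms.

regressive voicing assimilation

Underlying /q/ is realised as [ɢ] next to /z/; /z/ itself does not change.
/q/ is voiceless while /z/ is voiced; the output [ɢ] is voiced, matching the trigger — so the feature that spreads is voicing.
Place and manner are unchanged, so the assimilation is partial, not total.
The same holds elsewhere in the data: /v/ → [f] before /t͡s/ (voiced → voiceless, matching voiceless); /ɸ/ → [β] before /ʁ/ (voiceless → voiced, matching voiced); /z/ → [s] before /t͡s/ (voiced → voiceless, matching voiceless) — only voicing changes, and always toward the following segment.
Nothing changes in [sobɾɛ], [taʁguŋe]: there the adjacent consonants already agree in voicing (/b/ and /ɾ/ are both voiced; /ʁ/ and /g/ are both voiced), so these forms are consistent with the same rule.
The trigger is the following segment, so the direction is regressive (anticipatory).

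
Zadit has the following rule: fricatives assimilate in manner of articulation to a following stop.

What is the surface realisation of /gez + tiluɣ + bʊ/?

The rule targets /z/ (voiced alveolar fricative), which sits before the trigger /t/ (stop).
The voiced alveolar stop is [d], so /z/ → [d].
At the second juncture, /ɣ/ likewise becomes [g] adjacent to /b/.

[gedtilugbʊ]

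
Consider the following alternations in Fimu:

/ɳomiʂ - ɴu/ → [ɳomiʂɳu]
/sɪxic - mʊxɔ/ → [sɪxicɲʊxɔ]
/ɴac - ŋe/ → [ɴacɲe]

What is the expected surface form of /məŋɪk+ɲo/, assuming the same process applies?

[məŋɪkŋo]

The data show progressive place assimilation: /ɴ/ → [ɳ] after /ʂ/; /m/ → [ɲ] after /c/; /ŋ/ → [ɲ] after /c/. In each pair only place changes, matching the preceding consonant, while manner and voice stay constant.
The rule targets /ɲ/ (voiced palatal nasal), which sits after the trigger /k/ (velar).
Changing only its place to velar gives [ŋ] — the voiced velar nasal.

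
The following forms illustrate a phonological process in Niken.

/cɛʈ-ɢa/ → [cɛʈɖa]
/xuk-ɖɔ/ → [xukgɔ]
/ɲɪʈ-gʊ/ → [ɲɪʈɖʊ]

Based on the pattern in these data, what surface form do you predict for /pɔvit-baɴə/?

The data show progressive place assimilation: /ɢ/ → [ɖ] after /ʈ/; /ɖ/ → [g] after /k/; /g/ → [ɖ] after /ʈ/. In each pair only place changes, matching the preceding consonant, while manner and voice stay constant.
/b/ is a voiced bilabial stop. The preceding trigger /t/ is alveolar, so /b/ must become alveolar as well.
A voiced alveolar stop is [d], so the surface segment is [d].

[pɔvitdaɴə]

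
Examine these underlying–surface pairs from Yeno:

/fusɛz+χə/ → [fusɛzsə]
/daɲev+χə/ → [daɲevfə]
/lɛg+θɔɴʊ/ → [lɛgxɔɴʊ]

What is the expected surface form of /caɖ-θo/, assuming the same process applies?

The data show progressive place assimilation: /χ/ → [s] after /z/; /χ/ → [f] after /v/; /θ/ → [x] after /g/. In each pair only place changes, matching the preceding consonant, while manner and voice stay constant.
The rule targets /θ/ (voiceless dental fricative), which sits after the trigger /ɖ/ (retroflex).
The voiceless retroflex fricative is [ʂ], so /θ/ → [ʂ].

[caɖʂo]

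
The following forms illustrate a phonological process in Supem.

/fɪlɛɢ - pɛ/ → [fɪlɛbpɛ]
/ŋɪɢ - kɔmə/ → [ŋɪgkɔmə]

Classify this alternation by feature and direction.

Comparing underlying and surface forms, /ɢ/ → [b] is the alternation; the neighbouring /p/ is constant.
/ɢ/ is uvular while /p/ is bilabial; the output [b] is bilabial, matching the trigger — so the feature that spreads is place.
Manner and voice are unchanged, so the assimilation is partial, not total.
The other alternating form patterns the same way: /ɢ/ → [g] before /k/ (uvular → velar, matching velar) — only place changes, and always toward the following segment.
Since the segment that changes precedes the conditioning segment, the assimilation is regressive.

regressive place assimilation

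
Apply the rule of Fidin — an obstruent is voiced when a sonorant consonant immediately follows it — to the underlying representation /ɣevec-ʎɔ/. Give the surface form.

[ɣeveɟʎɔ]

The rule targets /c/ (voiceless palatal stop), which sits before the trigger /ʎ/ (voiced).
A voiced palatal stop is [ɟ], so the surface segment is [ɟ].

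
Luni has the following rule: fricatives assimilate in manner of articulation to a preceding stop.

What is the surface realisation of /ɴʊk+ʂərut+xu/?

[ɴʊkʈərutku]

/ʂ/ is a voiceless retroflex fricative. The preceding trigger /k/ is a stop, so /ʂ/ must become a stop as well.
Changing only its manner to stop gives [ʈ] — the voiceless retroflex stop.
At the second juncture, /x/ likewise becomes [k] adjacent to /t/.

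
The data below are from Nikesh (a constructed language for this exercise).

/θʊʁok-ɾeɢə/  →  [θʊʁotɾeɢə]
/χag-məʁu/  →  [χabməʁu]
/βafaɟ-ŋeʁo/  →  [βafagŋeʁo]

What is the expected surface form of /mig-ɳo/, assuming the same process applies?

[miɖɳo]

The data show regressive place assimilation: /k/ → [t] before /ɾ/; /g/ → [b] before /m/; /ɟ/ → [g] before /ŋ/. In each pair only place changes, matching the following consonant, while manner and voice stay constant.
/g/ is a voiced velar stop. The following trigger /ɳ/ is retroflex, so /g/ must become retroflex as well.
Changing only its place to retroflex gives [ɖ] — the voiced retroflex stop.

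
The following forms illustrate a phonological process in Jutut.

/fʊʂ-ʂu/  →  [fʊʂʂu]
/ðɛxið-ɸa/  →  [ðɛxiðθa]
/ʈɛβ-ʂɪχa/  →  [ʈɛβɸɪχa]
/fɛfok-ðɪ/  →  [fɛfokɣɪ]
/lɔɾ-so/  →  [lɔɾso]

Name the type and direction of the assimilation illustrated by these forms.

progressive place assimilation

The segment that alternates is /ɸ/, which surfaces as [θ] when adjacent to /ð/.
/ɸ/ is bilabial while /ð/ is dental; the output [θ] is dental, matching the trigger — so the feature that spreads is place.
Manner and voice are unchanged, so the assimilation is partial, not total.
The other alternating forms pattern the same way: /ʂ/ → [ɸ] after /β/ (retroflex → bilabial, matching bilabial); /ð/ → [ɣ] after /k/ (dental → velar, matching velar) — only place changes, and always toward the preceding segment.
No alternation appears in [fʊʂʂu], [lɔɾso]: there the adjacent consonants already agree in place (/ʂ/ and /ʂ/ are both retroflex; /s/ and /ɾ/ are both alveolar), so these forms are consistent with the same rule.
The trigger is the preceding segment, so the direction is progressive (perseverative).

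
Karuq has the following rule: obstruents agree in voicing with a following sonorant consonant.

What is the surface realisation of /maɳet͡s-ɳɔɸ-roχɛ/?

[maɳed͡zɳɔβroχɛ]

The rule targets /t͡s/ (voiceless alveolar affricate), which sits before the trigger /ɳ/ (voiced).
Changing only its voicing to voiced gives [d͡z] — the voiced alveolar affricate.
The same rule applies at the second boundary: /ɸ/ → [β] next to /r/.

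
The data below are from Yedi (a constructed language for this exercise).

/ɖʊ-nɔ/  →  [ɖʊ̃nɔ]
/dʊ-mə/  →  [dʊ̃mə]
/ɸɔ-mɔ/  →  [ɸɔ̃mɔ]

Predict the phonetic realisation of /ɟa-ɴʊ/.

The data show regressive nasality assimilation (vowel nasalisation): /ʊ/ → [ʊ̃] before /n/; /ʊ/ → [ʊ̃] before /m/; /ɔ/ → [ɔ̃] before /m/ — a vowel is nasalised by an immediately following nasal consonant.
The vowel /a/ is adjacent to the following nasal /ɴ/, so it acquires [+nasal] and surfaces as [ã].

[ɟãɴʊ]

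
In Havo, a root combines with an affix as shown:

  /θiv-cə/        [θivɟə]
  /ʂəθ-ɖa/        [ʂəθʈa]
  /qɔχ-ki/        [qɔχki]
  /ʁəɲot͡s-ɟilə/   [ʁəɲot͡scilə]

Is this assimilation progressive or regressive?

Comparing underlying and surface forms, /c/ → [ɟ] is the alternation; the neighbouring /v/ is constant.
The change voiceless → voiced matches the voicing of the preceding /v/, identifying this as voicing assimilation.
The same holds elsewhere in the data: /ɖ/ → [ʈ] after /θ/ (voiced → voiceless, matching voiceless); /ɟ/ → [c] after /t͡s/ (voiced → voiceless, matching voiceless) — only voicing changes, and always toward the preceding segment.
No alternation appears in [qɔχki]: there the adjacent consonants already agree in voicing (/k/ and /χ/ are both voiceless), so this form is consistent with the same rule.
Since the segment that changes follows the conditioning segment, the assimilation is progressive.

progressive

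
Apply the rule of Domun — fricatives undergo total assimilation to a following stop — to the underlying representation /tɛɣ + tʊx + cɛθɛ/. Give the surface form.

[tɛttʊccɛθɛ]

/ɣ/ is the segment targeted by the rule; it sits immediately before /t/, so it assimilates completely and surfaces as [t].
The same rule applies at the second boundary: /x/ → [c] next to /c/.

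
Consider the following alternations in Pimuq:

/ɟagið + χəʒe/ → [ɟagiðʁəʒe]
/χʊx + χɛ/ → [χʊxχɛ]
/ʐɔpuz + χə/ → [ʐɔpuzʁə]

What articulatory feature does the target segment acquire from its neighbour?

voicing

The segment that alternates is /χ/, which surfaces as [ʁ] when adjacent to /ð/.
/χ/ is voiceless while /ð/ is voiced; the output [ʁ] is voiced, matching the trigger — so the feature that spreads is voicing.
The same holds elsewhere in the data: /χ/ → [ʁ] after /z/ (voiceless → voiced, matching voiced) — only voicing changes, and always toward the preceding segment.
No alternation appears in [χʊxχɛ]: there the adjacent consonants already agree in voicing (/χ/ and /x/ are both voiceless), so this form is consistent with the same rule.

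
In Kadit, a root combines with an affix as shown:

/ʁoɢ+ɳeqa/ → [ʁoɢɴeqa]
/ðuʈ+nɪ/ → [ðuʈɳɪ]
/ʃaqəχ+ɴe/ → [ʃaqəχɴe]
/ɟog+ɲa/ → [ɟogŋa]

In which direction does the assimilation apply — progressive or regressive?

progressive

Underlying /ɳ/ is realised as [ɴ] next to /ɢ/; /ɢ/ itself does not change.
/ɳ/ is retroflex while /ɢ/ is uvular; the output [ɴ] is uvular, matching the trigger — so the feature that spreads is place.
The same holds elsewhere in the data: /n/ → [ɳ] after /ʈ/ (alveolar → retroflex, matching retroflex); /ɲ/ → [ŋ] after /g/ (palatal → velar, matching velar) — only place changes, and always toward the preceding segment.
Nothing changes in [ʃaqəχɴe]: there the adjacent consonants already agree in place (/ɴ/ and /χ/ are both uvular), so this form is consistent with the same rule.
The trigger is the preceding segment, so the direction is progressive (perseverative).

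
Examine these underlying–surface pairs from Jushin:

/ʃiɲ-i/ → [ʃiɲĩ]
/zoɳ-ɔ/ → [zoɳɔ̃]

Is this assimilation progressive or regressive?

The vowel /i/ surfaces as nasalised [ĩ] next to the preceding nasal /ɲ/ — it has acquired the [+nasal] feature of its neighbour.
Likewise in the remaining data: /ɔ/ → [ɔ̃] after /ɳ/ — each time a vowel is nasalised next to a preceding nasal.
Because the conditioning nasal is to the left of the vowel that changes, the process is progressive (perseverative).

progressive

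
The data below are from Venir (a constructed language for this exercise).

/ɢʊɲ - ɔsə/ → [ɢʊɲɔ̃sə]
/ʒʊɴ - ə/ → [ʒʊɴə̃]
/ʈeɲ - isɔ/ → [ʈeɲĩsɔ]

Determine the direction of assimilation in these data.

progressive

The vowel /ɔ/ surfaces as nasalised [ɔ̃] next to the preceding nasal /ɲ/ — it has acquired the [+nasal] feature of its neighbour.
Likewise in the remaining data: /ə/ → [ə̃] after /ɴ/; /i/ → [ĩ] after /ɲ/ — each time a vowel is nasalised next to a preceding nasal.
Because the conditioning nasal is to the left of the vowel that changes, the process is progressive (perseverative).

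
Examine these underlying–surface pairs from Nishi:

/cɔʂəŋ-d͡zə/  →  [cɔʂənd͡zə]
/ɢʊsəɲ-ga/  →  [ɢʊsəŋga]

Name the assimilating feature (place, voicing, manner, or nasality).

place

The segment that alternates is /ŋ/, which surfaces as [n] when adjacent to /d͡z/.
/ŋ/ is velar while /d͡z/ is alveolar; the output [n] is alveolar, matching the trigger — so the feature that spreads is place.
The other alternating form patterns the same way: /ɲ/ → [ŋ] before /g/ (palatal → velar, matching velar) — only place changes, and always toward the following segment.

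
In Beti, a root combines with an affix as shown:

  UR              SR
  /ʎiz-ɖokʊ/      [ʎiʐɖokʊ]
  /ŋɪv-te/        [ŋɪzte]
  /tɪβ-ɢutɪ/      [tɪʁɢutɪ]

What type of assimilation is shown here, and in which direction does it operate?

regressive place assimilation

Comparing underlying and surface forms, /z/ → [ʐ] is the alternation; the neighbouring /ɖ/ is constant.
The change alveolar → retroflex matches the place of the following /ɖ/, identifying this as place assimilation.
Manner and voice are unchanged, so the assimilation is partial, not total.
The other alternating forms pattern the same way: /v/ → [z] before /t/ (labiodental → alveolar, matching alveolar); /β/ → [ʁ] before /ɢ/ (bilabial → uvular, matching uvular) — only place changes, and always toward the following segment.
The trigger is the following segment, so the direction is regressive (anticipatory).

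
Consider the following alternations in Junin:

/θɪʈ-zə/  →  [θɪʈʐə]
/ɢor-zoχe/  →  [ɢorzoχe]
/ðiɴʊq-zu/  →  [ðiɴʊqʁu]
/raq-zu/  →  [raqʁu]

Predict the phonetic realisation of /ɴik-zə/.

The data show progressive place assimilation: /z/ → [ʐ] after /ʈ/; /z/ → [ʁ] after /q/. In each pair only place changes, matching the preceding consonant, while manner and voice stay constant.
No alternation appears in [ɢorzoχe]: there the adjacent consonants already agree in place (/z/ and /r/ are both alveolar), so this form is consistent with the same rule.
/z/ is a voiced alveolar fricative. The preceding trigger /k/ is velar, so /z/ must become velar as well.
A voiced velar fricative is [ɣ], so the surface segment is [ɣ].

[ɴikɣə]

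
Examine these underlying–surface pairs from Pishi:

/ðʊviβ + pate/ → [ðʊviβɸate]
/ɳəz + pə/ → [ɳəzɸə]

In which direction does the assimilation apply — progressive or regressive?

The segment that alternates is /p/, which surfaces as [ɸ] when adjacent to /β/.
/p/ is a stop while /β/ is a fricative; the output [ɸ] is a fricative, matching the trigger — so the feature that spreads is manner.
The same holds elsewhere in the data: /p/ → [ɸ] after /z/ (stop → fricative, matching a fricative) — only manner changes, and always toward the preceding segment.
The trigger is the preceding segment, so the direction is progressive (perseverative).

progressive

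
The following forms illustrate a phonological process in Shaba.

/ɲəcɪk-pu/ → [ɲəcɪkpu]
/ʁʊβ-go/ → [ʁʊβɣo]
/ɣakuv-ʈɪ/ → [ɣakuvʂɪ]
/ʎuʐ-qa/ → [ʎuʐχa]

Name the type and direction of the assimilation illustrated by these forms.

progressive manner assimilation

Comparing underlying and surface forms, /g/ → [ɣ] is the alternation; the neighbouring /β/ is constant.
The change stop → fricative matches the manner of the preceding /β/, identifying this as manner assimilation.
Place and voice are unchanged, so the assimilation is partial, not total.
The same holds elsewhere in the data: /ʈ/ → [ʂ] after /v/ (stop → fricative, matching a fricative); /q/ → [χ] after /ʐ/ (stop → fricative, matching a fricative) — only manner changes, and always toward the preceding segment.
No alternation appears in [ɲəcɪkpu]: there the adjacent consonants already agree in manner (/p/ and /k/ are both stops), so this form is consistent with the same rule.
Since the segment that changes follows the conditioning segment, the assimilation is progressive.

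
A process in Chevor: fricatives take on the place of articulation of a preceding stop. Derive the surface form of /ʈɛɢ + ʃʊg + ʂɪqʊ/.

/ʃ/ is a voiceless postalveolar fricative. The preceding trigger /ɢ/ is uvular, so /ʃ/ must become uvular as well.
The voiceless uvular fricative is [χ], so /ʃ/ → [χ].
The same rule applies at the second boundary: /ʂ/ → [x] next to /g/.

[ʈɛɢχʊgxɪqʊ]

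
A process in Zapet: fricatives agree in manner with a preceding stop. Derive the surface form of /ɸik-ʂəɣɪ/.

The rule targets /ʂ/ (voiceless retroflex fricative), which sits after the trigger /k/ (stop).
A voiceless retroflex stop is [ʈ], so the surface segment is [ʈ].

[ɸikʈəɣɪ]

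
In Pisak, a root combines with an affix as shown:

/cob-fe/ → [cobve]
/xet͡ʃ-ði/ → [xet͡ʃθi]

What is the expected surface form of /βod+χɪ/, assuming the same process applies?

[βodʁɪ]

The data show progressive voicing assimilation: /f/ → [v] after /b/; /ð/ → [θ] after /t͡ʃ/. In each pair only voicing changes, matching the preceding consonant, while place and manner stay constant.
The rule targets /χ/ (voiceless uvular fricative), which sits after the trigger /d/ (voiced).
The voiced uvular fricative is [ʁ], so /χ/ → [ʁ].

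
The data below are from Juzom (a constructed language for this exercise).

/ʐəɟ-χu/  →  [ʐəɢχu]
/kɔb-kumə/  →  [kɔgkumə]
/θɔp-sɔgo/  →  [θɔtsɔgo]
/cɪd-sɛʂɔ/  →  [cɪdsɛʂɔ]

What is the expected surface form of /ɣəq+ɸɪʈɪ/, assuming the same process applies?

The data show regressive place assimilation: /ɟ/ → [ɢ] before /χ/; /b/ → [g] before /k/; /p/ → [t] before /s/. In each pair only place changes, matching the following consonant, while manner and voice stay constant.
Nothing changes in [cɪdsɛʂɔ]: there the adjacent consonants already agree in place (/d/ and /s/ are both alveolar), so this form is consistent with the same rule.
The rule targets /q/ (voiceless uvular stop), which sits before the trigger /ɸ/ (bilabial).
The voiceless bilabial stop is [p], so /q/ → [p].

[ɣəpɸɪʈɪ]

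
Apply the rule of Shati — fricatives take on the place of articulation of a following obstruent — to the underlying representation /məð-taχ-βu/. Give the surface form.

The rule targets /ð/ (voiced dental fricative), which sits before the trigger /t/ (alveolar).
The voiced alveolar fricative is [z], so /ð/ → [z].
At the second juncture, /χ/ likewise becomes [ɸ] adjacent to /β/.

[məztaɸβu]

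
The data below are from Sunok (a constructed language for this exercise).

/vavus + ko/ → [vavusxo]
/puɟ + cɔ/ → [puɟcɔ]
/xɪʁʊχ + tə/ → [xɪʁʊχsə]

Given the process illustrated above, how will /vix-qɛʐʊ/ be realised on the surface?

The data show progressive manner assimilation: /k/ → [x] after /s/; /t/ → [s] after /χ/. In each pair only manner changes, matching the preceding consonant, while place and voice stay constant.
No alternation appears in [puɟcɔ]: there the adjacent consonants already agree in manner (/c/ and /ɟ/ are both stops), so this form is consistent with the same rule.
/q/ is a voiceless uvular stop. The preceding trigger /x/ is a fricative, so /q/ must become a fricative as well.
A voiceless uvular fricative is [χ], so the surface segment is [χ].

[vixχɛʐʊ]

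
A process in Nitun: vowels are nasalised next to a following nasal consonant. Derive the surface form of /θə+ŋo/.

/ə/ sits next to the nasal /ŋ/ and is therefore nasalised to [ə̃].

[θə̃ŋo]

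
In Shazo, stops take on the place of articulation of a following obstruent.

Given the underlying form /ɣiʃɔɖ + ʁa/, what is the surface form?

/ɖ/ is a voiced retroflex stop. The following trigger /ʁ/ is uvular, so /ɖ/ must become uvular as well.
Changing only its place to uvular gives [ɢ] — the voiced uvular stop.

[ɣiʃɔɢʁa]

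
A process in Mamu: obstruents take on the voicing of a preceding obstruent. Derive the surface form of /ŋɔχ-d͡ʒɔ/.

/d͡ʒ/ is a voiced postalveolar affricate. The preceding trigger /χ/ is voiceless, so /d͡ʒ/ must become voiceless as well.
The voiceless postalveolar affricate is [t͡ʃ], so /d͡ʒ/ → [t͡ʃ].

[ŋɔχt͡ʃɔ]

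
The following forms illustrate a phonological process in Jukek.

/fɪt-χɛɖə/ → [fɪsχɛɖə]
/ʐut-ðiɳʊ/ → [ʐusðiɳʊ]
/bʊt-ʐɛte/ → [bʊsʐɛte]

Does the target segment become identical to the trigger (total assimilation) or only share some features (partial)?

Underlying /t/ is realised as [s] next to /χ/; /χ/ itself does not change.
The change stop → fricative matches the manner of the following /χ/, identifying this as manner assimilation.
Place and voice are unchanged, so the assimilation is partial, not total.
The same holds elsewhere in the data: /t/ → [s] before /ð/ (stop → fricative, matching a fricative); /t/ → [s] before /ʐ/ (stop → fricative, matching a fricative) — only manner changes, and always toward the following segment.

partial assimilation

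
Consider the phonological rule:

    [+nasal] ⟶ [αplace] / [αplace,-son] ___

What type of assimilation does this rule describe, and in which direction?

progressive place assimilation

The shared variable α links the value of the place features (abbreviated [place]) on the target to the same value on the neighbouring segment, so place is the feature that assimilates.
Since the environment is written before the underscore, the trigger precedes the target; the direction is progressive.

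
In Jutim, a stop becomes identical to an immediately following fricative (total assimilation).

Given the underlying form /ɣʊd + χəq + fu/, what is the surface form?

[ɣʊχχəffu]

/d/ is the segment targeted by the rule; it sits immediately before /χ/, so it assimilates completely and surfaces as [χ].
At the second juncture, /q/ likewise becomes [f] adjacent to /f/.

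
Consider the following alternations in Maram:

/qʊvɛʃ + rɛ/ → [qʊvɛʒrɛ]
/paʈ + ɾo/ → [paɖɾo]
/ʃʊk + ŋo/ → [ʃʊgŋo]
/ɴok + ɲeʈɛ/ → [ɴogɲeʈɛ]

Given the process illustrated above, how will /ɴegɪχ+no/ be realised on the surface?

[ɴegɪʁno]

The data show regressive voicing assimilation: /ʃ/ → [ʒ] before /r/; /ʈ/ → [ɖ] before /ɾ/; /k/ → [g] before /ŋ/; /k/ → [g] before /ɲ/. In each pair only voicing changes, matching the following consonant, while place and manner stay constant.
The rule targets /χ/ (voiceless uvular fricative), which sits before the trigger /n/ (voiced).
The voiced uvular fricative is [ʁ], so /χ/ → [ʁ].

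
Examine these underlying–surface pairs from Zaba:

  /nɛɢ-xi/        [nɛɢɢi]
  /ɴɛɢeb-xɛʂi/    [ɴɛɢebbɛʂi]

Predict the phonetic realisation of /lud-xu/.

[luddu]

The data show progressive total assimilation (/x/ → [ɢ] after /ɢ/; /x/ → [b] after /b/): in every case the target segment becomes identical to its preceding neighbour, copying more than a single feature.
/x/ is the segment targeted by the rule; it sits immediately after /d/, so it assimilates completely and surfaces as [d].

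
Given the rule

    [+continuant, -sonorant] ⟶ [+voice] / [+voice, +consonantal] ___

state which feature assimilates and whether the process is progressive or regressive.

progressive voicing assimilation

The target ([+continuant, -sonorant], fricatives) acquires [+voice] next to a voiced consonant ([+voice, +consonantal]) — it takes on the voicing of its neighbour, so the feature that spreads is voicing.
Since the environment is written before the underscore, the trigger precedes the target; the direction is progressive.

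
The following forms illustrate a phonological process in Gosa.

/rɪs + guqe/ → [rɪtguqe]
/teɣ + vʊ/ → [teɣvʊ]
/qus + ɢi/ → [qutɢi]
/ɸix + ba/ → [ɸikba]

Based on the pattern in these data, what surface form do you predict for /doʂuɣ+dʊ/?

[doʂugdʊ]

The data show regressive manner assimilation: /s/ → [t] before /g/; /s/ → [t] before /ɢ/; /x/ → [k] before /b/. In each pair only manner changes, matching the following consonant, while place and voice stay constant.
Nothing changes in [teɣvʊ]: there the adjacent consonants already agree in manner (/ɣ/ and /v/ are both fricatives), so this form is consistent with the same rule.
/ɣ/ is a voiced velar fricative. The following trigger /d/ is a stop, so /ɣ/ must become a stop as well.
The voiced velar stop is [g], so /ɣ/ → [g].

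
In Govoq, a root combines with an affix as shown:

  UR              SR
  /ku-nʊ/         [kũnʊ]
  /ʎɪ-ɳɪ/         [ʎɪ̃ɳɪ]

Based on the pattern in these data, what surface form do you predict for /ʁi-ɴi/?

The data show regressive nasality assimilation (vowel nasalisation): /u/ → [ũ] before /n/; /ɪ/ → [ɪ̃] before /ɳ/ — a vowel is nasalised by an immediately following nasal consonant.
/i/ sits next to the nasal /ɴ/ and is therefore nasalised to [ĩ].

[ʁĩɴi]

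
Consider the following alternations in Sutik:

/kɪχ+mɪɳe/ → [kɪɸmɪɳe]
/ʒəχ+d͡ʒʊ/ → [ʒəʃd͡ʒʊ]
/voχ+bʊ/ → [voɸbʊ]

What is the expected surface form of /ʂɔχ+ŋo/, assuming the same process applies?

The data show regressive place assimilation: /χ/ → [ɸ] before /m/; /χ/ → [ʃ] before /d͡ʒ/; /χ/ → [ɸ] before /b/. In each pair only place changes, matching the following consonant, while manner and voice stay constant.
/χ/ is a voiceless uvular fricative. The following trigger /ŋ/ is velar, so /χ/ must become velar as well.
The voiceless velar fricative is [x], so /χ/ → [x].

[ʂɔxŋo]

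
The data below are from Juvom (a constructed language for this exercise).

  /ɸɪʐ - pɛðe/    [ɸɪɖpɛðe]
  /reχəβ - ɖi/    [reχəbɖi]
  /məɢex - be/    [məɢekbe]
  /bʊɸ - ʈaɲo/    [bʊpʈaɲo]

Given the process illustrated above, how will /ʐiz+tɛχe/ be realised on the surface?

The data show regressive manner assimilation: /ʐ/ → [ɖ] before /p/; /β/ → [b] before /ɖ/; /x/ → [k] before /b/; /ɸ/ → [p] before /ʈ/. In each pair only manner changes, matching the following consonant, while place and voice stay constant.
/z/ is a voiced alveolar fricative. The following trigger /t/ is a stop, so /z/ must become a stop as well.
Changing only its manner to stop gives [d] — the voiced alveolar stop.

[ʐidtɛχe]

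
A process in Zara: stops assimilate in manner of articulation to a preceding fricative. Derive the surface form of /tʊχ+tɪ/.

[tʊχsɪ]

/t/ is a voiceless alveolar stop. The preceding trigger /χ/ is a fricative, so /t/ must become a fricative as well.
Changing only its manner to fricative gives [s] — the voiceless alveolar fricative.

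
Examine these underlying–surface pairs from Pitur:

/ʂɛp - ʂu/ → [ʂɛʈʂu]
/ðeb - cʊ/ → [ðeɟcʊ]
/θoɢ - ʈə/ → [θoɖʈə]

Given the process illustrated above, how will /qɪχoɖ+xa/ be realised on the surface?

[qɪχogxa]

The data show regressive place assimilation: /p/ → [ʈ] before /ʂ/; /b/ → [ɟ] before /c/; /ɢ/ → [ɖ] before /ʈ/. In each pair only place changes, matching the following consonant, while manner and voice stay constant.
The rule targets /ɖ/ (voiced retroflex stop), which sits before the trigger /x/ (velar).
The voiced velar stop is [g], so /ɖ/ → [g].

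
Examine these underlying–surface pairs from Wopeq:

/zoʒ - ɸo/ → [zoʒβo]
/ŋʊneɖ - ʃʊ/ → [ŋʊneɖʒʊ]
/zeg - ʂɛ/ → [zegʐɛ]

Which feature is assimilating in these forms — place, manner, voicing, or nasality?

Comparing underlying and surface forms, /ɸ/ → [β] is the alternation; the neighbouring /ʒ/ is constant.
/ɸ/ is voiceless while /ʒ/ is voiced; the output [β] is voiced, matching the trigger — so the feature that spreads is voicing.
The same holds elsewhere in the data: /ʃ/ → [ʒ] after /ɖ/ (voiceless → voiced, matching voiced); /ʂ/ → [ʐ] after /g/ (voiceless → voiced, matching voiced) — only voicing changes, and always toward the preceding segment.

voicing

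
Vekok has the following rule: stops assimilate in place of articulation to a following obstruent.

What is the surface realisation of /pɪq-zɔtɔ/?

/q/ is a voiceless uvular stop. The following trigger /z/ is alveolar, so /q/ must become alveolar as well.
Changing only its place to alveolar gives [t] — the voiceless alveolar stop.

[pɪtzɔtɔ]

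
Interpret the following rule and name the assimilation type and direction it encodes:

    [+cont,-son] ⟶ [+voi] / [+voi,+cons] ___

The target ([+cont,-son], fricatives) acquires [+voi] next to a voiced consonant ([+voi,+cons]) — it takes on the voicing of its neighbour, so the feature that spreads is voicing.
The conditioning segment sits to the left of the focus bar, meaning the trigger precedes the segment that changes — progressive assimilation.

progressive voicing assimilation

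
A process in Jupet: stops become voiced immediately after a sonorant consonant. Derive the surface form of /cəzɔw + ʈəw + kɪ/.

/ʈ/ is a voiceless retroflex stop. The preceding trigger /w/ is voiced, so /ʈ/ must become voiced as well.
Changing only its voicing to voiced gives [ɖ] — the voiced retroflex stop.
At the second juncture, /k/ likewise becomes [g] adjacent to /w/.

[cəzɔwɖəwgɪ]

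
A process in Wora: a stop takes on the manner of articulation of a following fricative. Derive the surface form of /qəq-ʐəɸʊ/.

[qəχʐəɸʊ]

/q/ is a voiceless uvular stop. The following trigger /ʐ/ is a fricative, so /q/ must become a fricative as well.
A voiceless uvular fricative is [χ], so the surface segment is [χ].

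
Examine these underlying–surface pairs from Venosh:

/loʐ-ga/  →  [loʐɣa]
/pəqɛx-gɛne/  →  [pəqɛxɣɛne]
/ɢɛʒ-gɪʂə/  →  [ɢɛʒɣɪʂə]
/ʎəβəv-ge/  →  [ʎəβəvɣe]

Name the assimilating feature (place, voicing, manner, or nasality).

Underlying /g/ is realised as [ɣ] next to /ʐ/; /ʐ/ itself does not change.
The change stop → fricative matches the manner of the preceding /ʐ/, identifying this as manner assimilation.
Checking the remaining alternations: /g/ → [ɣ] after /x/ (stop → fricative, matching a fricative); /g/ → [ɣ] after /ʒ/ (stop → fricative, matching a fricative); /g/ → [ɣ] after /v/ (stop → fricative, matching a fricative) — only manner changes, and always toward the preceding segment.

manner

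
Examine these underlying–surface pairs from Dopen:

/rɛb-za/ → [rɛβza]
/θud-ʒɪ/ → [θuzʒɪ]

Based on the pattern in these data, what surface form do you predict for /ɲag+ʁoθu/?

The data show regressive manner assimilation: /b/ → [β] before /z/; /d/ → [z] before /ʒ/. In each pair only manner changes, matching the following consonant, while place and voice stay constant.
/g/ is a voiced velar stop. The following trigger /ʁ/ is a fricative, so /g/ must become a fricative as well.
The voiced velar fricative is [ɣ], so /g/ → [ɣ].

[ɲaɣʁoθu]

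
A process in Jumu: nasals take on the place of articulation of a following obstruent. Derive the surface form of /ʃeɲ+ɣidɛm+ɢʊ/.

[ʃeŋɣidɛɴɢʊ]

/ɲ/ is a voiced palatal nasal. The following trigger /ɣ/ is velar, so /ɲ/ must become velar as well.
Changing only its place to velar gives [ŋ] — the voiced velar nasal.
At the second juncture, /m/ likewise becomes [ɴ] adjacent to /ɢ/.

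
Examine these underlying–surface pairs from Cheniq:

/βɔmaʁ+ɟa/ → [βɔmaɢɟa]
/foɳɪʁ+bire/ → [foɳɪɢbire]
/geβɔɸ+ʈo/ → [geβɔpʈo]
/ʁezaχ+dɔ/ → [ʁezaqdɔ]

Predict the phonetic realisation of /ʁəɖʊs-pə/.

The data show regressive manner assimilation: /ʁ/ → [ɢ] before /ɟ/; /ʁ/ → [ɢ] before /b/; /ɸ/ → [p] before /ʈ/; /χ/ → [q] before /d/. In each pair only manner changes, matching the following consonant, while place and voice stay constant.
/s/ is a voiceless alveolar fricative. The following trigger /p/ is a stop, so /s/ must become a stop as well.
A voiceless alveolar stop is [t], so the surface segment is [t].

[ʁəɖʊtpə]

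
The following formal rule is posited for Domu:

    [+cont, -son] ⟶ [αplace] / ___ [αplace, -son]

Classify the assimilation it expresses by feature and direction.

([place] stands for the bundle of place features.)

The rule copies the place features (abbreviated [place]) from the environment onto the target, so the assimilating feature is place.
Since the environment is written after the underscore, the trigger follows the target; the direction is regressive.

regressive place assimilation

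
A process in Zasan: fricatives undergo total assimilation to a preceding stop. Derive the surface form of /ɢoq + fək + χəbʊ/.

[ɢoqqəkkəbʊ]

/f/ is the segment targeted by the rule; it sits immediately after /q/, so it assimilates completely and surfaces as [q].
At the second juncture, /χ/ likewise becomes [k] adjacent to /k/.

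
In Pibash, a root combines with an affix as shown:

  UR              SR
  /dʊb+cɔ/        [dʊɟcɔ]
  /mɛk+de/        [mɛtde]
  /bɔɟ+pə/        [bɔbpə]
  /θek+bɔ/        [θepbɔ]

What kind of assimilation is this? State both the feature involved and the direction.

regressive place assimilation

Comparing underlying and surface forms, /b/ → [ɟ] is the alternation; the neighbouring /c/ is constant.
The change bilabial → palatal matches the place of the following /c/, identifying this as place assimilation.
Manner and voice are unchanged, so the assimilation is partial, not total.
The same holds elsewhere in the data: /k/ → [t] before /d/ (velar → alveolar, matching alveolar); /ɟ/ → [b] before /p/ (palatal → bilabial, matching bilabial); /k/ → [p] before /b/ (velar → bilabial, matching bilabial) — only place changes, and always toward the following segment.
The trigger is the following segment, so the direction is regressive (anticipatory).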